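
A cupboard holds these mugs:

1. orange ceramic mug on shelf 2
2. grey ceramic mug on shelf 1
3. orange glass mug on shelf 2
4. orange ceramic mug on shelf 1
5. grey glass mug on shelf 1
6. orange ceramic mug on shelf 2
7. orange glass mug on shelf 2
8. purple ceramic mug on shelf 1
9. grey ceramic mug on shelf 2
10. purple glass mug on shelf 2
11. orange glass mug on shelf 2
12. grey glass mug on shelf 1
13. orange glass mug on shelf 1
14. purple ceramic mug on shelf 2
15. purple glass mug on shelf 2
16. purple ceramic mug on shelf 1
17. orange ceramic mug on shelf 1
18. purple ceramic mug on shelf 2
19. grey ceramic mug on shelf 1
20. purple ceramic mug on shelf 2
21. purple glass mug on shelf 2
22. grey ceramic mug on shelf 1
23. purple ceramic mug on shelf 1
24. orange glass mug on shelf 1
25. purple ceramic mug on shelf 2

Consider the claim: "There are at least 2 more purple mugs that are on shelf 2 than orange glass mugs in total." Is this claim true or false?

|purple mugs on shelf 2| = 7.
|orange glass mugs| = 5.
The claim requires 7 − 5 = 2 ≥ 2, which holds.

True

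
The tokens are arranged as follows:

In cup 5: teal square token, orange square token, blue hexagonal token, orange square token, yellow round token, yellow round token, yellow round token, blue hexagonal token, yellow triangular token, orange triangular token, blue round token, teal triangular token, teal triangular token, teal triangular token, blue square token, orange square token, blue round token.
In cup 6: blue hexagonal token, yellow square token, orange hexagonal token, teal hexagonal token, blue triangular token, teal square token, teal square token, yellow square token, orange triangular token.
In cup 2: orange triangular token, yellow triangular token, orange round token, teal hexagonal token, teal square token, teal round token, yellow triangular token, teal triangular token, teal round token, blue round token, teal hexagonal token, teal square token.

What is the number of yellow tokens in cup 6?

2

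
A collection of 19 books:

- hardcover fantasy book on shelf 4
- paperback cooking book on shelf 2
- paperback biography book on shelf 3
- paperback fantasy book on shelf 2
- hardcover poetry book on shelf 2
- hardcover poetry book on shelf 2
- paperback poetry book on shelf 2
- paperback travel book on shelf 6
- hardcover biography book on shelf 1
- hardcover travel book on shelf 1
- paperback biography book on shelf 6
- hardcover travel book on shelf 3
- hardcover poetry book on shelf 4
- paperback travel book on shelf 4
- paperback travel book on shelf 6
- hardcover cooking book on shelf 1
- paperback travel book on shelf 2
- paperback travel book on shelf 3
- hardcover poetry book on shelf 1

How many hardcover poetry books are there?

4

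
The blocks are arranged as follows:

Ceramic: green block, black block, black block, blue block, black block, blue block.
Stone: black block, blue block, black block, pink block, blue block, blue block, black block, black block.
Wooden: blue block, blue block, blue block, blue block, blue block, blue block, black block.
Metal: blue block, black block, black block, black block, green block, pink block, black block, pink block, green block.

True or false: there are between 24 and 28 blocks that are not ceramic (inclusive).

blocks that are not ceramic: 24.
The claim requires 24 ≤ 24 ≤ 28, which holds.

True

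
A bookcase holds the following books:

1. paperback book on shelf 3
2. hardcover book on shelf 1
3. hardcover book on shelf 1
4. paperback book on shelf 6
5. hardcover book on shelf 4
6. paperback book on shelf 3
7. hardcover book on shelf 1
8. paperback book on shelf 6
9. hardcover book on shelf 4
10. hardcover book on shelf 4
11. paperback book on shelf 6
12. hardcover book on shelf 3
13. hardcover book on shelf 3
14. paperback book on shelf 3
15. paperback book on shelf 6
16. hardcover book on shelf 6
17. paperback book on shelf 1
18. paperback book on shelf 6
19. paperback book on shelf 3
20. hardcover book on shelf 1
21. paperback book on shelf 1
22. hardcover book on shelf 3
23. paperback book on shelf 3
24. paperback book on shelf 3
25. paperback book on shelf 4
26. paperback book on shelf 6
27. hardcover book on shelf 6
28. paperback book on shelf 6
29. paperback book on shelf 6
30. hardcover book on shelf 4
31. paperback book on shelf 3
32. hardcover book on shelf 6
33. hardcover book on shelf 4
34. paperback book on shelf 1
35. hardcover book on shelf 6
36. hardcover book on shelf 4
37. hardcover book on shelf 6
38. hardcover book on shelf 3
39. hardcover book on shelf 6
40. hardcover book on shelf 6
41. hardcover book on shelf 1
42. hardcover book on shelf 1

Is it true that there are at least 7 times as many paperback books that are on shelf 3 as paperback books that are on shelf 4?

paperback books on shelf 3: 7.
paperback books on shelf 4: 1.
The claim requires 7 ≥ 7 × 1 = 7, which holds.

True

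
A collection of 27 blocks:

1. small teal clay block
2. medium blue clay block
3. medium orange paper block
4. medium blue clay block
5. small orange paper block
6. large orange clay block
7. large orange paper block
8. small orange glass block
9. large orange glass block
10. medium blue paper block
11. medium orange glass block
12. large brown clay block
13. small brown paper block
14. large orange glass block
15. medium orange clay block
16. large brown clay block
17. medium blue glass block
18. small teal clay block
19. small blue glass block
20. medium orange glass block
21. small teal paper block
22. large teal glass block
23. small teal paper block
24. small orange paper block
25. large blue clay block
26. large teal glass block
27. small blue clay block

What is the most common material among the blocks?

clay

Counts by material: clay 10, glass 9, paper 8.
The maximum is 10, held uniquely by clay.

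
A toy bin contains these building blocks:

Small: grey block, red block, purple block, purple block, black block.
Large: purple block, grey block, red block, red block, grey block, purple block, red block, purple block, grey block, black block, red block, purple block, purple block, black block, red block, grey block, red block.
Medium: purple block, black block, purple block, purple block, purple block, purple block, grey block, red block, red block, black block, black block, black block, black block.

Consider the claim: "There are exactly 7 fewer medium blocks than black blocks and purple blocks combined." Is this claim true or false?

There are 13 medium blocks.
black blocks: 8; purple blocks: 12; combined: 8 + 12 = 20.
The claim requires 20 − 13 (= 7) to equal 7, which holds.

True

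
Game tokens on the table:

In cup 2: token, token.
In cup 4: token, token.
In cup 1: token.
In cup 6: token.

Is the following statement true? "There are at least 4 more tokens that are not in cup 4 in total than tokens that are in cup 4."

False

tokens that are not in cup 4: 4.
tokens in cup 4: 2.
The claim requires 4 − 2 = 2 ≥ 4, which does not hold.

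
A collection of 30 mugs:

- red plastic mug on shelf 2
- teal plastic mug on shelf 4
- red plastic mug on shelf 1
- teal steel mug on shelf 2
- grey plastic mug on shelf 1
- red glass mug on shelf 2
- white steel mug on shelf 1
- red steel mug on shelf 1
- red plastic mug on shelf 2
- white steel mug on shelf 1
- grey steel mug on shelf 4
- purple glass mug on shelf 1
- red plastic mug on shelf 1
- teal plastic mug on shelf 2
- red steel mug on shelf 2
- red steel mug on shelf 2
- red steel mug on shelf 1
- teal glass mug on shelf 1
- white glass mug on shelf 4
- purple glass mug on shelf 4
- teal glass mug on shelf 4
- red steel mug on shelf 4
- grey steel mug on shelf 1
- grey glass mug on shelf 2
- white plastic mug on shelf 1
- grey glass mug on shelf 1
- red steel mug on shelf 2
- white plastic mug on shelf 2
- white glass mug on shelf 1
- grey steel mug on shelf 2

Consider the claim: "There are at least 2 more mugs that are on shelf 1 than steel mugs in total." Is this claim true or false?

False

|mugs on shelf 1| = 13.
|steel mugs| = 12.
The claim requires 13 − 12 = 1 ≥ 2, which does not hold.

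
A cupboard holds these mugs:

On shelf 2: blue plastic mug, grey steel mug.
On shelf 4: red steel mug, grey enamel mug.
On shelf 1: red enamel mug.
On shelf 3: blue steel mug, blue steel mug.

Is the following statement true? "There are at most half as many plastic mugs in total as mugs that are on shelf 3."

True

There is 1 plastic mug.
There are 2 mugs on shelf 3.
The claim requires 2 × 1 = 2 ≤ 2, which holds.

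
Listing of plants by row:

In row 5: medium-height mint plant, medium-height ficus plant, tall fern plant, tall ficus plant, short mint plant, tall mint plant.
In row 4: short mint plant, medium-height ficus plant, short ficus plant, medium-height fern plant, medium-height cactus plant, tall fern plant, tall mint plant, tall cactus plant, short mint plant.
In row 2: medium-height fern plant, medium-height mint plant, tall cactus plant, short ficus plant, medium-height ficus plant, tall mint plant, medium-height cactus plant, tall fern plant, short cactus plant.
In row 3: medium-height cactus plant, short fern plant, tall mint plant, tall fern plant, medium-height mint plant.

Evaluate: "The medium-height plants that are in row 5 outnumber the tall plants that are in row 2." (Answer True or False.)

False

medium-height plants in row 5: 2.
tall plants in row 2: 3.
The claim requires 2 > 3, which does not hold.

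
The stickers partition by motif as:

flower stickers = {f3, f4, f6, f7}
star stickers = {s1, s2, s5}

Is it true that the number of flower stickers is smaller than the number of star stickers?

flower stickers: 4.
star stickers: 3.
The claim requires 4 < 3, which does not hold.

False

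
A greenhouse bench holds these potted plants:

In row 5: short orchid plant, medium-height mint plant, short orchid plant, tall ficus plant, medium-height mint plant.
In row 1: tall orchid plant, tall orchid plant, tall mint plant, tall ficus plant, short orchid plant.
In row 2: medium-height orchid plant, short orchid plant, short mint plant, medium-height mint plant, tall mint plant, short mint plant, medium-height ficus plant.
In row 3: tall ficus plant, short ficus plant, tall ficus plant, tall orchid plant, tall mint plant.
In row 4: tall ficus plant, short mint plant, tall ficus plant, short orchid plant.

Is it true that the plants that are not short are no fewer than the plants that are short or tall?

False

There are 17 plants that are not short.
There are 21 plants that are short or tall.
The claim requires 17 ≥ 21, which does not hold.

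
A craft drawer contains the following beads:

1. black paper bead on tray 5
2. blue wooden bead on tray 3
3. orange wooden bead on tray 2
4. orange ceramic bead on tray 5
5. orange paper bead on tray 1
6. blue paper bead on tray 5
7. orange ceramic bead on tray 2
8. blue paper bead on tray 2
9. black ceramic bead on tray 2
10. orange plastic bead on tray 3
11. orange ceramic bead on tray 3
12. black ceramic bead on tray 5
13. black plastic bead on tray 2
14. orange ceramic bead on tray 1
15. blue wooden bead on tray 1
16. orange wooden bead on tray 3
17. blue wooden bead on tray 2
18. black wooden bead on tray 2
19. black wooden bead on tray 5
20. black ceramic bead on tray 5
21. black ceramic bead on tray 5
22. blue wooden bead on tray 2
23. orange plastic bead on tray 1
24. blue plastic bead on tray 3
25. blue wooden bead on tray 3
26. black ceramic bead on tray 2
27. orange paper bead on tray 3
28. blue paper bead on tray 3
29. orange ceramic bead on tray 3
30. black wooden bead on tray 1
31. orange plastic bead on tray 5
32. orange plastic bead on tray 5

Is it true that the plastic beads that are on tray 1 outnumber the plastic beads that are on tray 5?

|plastic beads on tray 1| = 1.
|plastic beads on tray 5| = 2.
The claim requires 1 > 2, which does not hold.

False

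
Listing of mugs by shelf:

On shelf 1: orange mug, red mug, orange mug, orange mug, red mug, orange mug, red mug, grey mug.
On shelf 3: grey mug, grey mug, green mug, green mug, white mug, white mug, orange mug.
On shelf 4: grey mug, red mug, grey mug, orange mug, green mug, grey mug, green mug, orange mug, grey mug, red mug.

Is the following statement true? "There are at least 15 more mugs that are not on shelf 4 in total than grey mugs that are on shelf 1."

mugs that are not on shelf 4: 15.
grey mugs on shelf 1: 1.
The claim requires 15 − 1 = 14 ≥ 15, which does not hold.

False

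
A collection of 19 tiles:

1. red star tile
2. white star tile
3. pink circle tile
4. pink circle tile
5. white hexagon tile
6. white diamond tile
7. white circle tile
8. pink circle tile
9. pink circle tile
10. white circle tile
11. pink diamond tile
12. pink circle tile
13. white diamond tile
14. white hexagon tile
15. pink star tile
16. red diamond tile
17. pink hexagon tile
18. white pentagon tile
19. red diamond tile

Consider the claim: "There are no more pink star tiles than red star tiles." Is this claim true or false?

pink star tiles: 1.
red star tiles: 1.
The claim requires 1 ≤ 1, which holds.

True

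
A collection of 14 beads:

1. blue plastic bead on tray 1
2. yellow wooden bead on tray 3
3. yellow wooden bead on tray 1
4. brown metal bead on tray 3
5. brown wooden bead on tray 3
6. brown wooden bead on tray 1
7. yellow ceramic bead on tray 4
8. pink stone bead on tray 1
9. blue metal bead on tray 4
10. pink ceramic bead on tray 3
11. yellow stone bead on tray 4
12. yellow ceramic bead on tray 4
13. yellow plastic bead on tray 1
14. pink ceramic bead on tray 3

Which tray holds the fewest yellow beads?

tray 3

Counts by tray (restricted to yellow beads): tray 4→3, tray 1→2, tray 3→1.
The minimum is 1, held uniquely by tray 3.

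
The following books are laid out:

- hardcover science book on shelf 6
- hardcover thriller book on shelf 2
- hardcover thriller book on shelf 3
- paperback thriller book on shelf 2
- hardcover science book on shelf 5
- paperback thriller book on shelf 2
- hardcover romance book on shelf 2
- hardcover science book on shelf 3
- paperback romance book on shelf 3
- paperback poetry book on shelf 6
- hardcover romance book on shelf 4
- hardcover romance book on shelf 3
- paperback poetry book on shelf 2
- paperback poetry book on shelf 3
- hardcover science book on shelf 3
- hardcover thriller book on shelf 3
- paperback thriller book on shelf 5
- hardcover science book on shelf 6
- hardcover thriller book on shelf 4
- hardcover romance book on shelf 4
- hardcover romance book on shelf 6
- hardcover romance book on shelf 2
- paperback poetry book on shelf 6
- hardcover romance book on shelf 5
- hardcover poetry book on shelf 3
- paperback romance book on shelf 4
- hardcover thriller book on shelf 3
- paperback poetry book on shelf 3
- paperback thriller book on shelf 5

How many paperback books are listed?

11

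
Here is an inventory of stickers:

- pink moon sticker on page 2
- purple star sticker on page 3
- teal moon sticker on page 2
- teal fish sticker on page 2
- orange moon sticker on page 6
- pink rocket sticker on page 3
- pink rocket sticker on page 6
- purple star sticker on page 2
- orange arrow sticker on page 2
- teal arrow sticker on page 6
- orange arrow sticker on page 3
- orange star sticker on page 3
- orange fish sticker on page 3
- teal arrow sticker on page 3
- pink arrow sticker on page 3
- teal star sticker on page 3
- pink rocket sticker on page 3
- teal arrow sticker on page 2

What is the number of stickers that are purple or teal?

purple: 2; teal: 6; together 2 + 6 = 8.

8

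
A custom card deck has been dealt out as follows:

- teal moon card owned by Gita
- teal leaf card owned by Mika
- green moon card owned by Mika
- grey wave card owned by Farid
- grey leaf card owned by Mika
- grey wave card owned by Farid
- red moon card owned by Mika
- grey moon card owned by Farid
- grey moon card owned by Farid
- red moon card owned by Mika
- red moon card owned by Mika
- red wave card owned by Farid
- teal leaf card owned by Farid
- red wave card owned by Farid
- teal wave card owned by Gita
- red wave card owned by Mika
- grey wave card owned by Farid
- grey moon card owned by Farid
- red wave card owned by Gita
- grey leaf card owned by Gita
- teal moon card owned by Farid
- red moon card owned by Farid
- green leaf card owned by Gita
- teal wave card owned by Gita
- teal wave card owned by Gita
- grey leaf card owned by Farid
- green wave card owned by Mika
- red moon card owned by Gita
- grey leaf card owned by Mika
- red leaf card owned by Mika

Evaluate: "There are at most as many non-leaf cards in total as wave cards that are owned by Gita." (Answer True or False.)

non-leaf cards: 22.
wave cards owned by Gita: 4.
The claim requires 22 ≤ 4, which does not hold.

False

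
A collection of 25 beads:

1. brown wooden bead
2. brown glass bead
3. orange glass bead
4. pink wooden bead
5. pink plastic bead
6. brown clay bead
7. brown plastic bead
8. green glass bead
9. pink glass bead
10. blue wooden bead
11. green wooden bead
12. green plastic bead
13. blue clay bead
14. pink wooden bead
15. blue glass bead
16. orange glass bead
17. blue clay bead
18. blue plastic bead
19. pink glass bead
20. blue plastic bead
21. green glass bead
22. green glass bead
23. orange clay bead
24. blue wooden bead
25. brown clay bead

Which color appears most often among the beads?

blue

Counts by color: blue 7, pink 5, brown 5, green 5, orange 3.
The maximum is 7, held uniquely by blue.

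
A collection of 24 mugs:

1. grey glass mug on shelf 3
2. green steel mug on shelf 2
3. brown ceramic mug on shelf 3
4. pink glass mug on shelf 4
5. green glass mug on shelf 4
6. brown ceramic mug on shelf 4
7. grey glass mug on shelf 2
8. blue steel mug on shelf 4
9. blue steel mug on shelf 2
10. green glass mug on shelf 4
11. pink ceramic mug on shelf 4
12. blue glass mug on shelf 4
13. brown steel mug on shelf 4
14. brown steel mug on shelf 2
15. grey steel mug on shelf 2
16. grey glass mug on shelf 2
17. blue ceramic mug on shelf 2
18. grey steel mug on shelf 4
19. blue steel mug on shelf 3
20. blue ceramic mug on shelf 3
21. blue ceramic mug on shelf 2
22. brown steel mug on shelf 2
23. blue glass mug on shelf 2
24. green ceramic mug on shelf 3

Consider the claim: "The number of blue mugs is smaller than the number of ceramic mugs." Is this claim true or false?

|blue mugs| = 8.
|ceramic mugs| = 7.
The claim requires 8 < 7, which does not hold.

False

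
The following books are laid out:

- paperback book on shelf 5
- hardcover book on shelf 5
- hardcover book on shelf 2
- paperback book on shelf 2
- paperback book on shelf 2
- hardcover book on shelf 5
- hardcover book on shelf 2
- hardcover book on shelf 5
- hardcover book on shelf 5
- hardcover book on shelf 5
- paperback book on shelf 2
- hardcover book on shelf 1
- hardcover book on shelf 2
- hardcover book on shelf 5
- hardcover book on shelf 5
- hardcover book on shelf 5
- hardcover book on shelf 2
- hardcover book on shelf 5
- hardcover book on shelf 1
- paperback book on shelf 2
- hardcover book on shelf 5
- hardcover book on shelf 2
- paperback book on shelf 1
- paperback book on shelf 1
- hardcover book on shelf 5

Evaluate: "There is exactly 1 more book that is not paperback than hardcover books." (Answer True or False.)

There are 18 books that are not paperback.
There are 18 hardcover books.
The claim requires 18 − 18 (= 0) to equal 1, which does not hold.

False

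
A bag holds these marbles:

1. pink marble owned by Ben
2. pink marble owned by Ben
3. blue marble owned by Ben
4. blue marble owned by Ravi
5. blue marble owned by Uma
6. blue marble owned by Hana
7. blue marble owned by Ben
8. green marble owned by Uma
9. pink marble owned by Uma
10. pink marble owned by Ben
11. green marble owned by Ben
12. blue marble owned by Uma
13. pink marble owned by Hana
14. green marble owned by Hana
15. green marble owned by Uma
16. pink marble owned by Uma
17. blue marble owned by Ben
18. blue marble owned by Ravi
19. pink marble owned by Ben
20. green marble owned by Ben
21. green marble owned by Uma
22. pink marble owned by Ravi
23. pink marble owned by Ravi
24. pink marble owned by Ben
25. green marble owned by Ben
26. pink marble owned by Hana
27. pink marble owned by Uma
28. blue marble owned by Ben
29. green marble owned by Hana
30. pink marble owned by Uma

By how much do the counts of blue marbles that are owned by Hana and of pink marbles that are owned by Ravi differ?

blue marbles owned by Hana: 1. pink marbles owned by Ravi: 2.
|1 − 2| = 2 − 1 = 1.

1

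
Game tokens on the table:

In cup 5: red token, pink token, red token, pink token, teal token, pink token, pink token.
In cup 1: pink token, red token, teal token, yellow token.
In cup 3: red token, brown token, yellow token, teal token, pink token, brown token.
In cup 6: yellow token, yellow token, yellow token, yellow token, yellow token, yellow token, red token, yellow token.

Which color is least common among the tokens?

brown

Counts by color: yellow 9, pink 6, red 5, teal 3, brown 2.
The minimum is 2, held uniquely by brown.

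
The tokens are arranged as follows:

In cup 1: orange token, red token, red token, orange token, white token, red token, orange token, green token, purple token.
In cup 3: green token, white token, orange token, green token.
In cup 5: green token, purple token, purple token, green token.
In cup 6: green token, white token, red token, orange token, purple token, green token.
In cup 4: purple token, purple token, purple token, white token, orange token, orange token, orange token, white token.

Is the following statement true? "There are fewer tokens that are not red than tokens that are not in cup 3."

False

There are 27 tokens that are not red.
There are 27 tokens that are not in cup 3.
The claim requires 27 < 27, which does not hold.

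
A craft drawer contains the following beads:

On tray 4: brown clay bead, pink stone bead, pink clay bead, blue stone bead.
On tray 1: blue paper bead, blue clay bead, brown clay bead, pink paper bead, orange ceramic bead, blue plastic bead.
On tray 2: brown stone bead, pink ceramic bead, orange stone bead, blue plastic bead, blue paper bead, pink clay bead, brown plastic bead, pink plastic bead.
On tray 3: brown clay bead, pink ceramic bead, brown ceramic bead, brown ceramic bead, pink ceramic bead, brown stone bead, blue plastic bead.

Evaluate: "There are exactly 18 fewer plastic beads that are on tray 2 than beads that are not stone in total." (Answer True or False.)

False

plastic beads on tray 2: 3.
beads that are not stone: 20.
The claim requires 20 − 3 (= 17) to equal 18, which does not hold.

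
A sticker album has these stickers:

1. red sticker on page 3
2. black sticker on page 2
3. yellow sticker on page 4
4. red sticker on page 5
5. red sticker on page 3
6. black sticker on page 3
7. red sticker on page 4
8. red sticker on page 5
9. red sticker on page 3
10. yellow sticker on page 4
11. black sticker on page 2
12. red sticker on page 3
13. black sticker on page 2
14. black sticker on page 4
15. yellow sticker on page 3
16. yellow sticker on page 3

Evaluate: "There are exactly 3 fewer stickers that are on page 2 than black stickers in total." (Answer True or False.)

False

stickers on page 2: 3.
black stickers: 5.
The claim requires 5 − 3 (= 2) to equal 3, which does not hold.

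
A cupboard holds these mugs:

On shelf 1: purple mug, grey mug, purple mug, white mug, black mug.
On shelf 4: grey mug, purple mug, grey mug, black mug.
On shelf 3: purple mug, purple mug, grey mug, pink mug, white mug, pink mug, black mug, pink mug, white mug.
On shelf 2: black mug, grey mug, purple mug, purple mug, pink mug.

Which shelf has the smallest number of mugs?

shelf 4

Counts by shelf: shelf 3→9, shelf 2→5, shelf 1→5, shelf 4→4.
The minimum is 4, held uniquely by shelf 4.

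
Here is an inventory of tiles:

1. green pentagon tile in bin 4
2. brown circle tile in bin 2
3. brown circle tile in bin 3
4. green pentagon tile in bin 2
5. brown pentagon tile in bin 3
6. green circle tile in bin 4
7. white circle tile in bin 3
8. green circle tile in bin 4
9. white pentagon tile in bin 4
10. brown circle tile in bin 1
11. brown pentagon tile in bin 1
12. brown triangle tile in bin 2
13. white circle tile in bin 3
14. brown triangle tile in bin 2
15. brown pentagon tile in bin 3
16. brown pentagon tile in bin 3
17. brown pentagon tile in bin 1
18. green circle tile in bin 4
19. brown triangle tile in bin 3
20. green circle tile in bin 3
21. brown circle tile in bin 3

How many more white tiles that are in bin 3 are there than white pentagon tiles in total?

white tiles in bin 3: 2.
white pentagon tiles: 1.
2 − 1 = 1.

1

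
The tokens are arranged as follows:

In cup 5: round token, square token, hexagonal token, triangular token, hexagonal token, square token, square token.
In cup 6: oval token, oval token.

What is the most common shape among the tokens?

square

Counts by shape: square 3, hexagonal 2, oval 2, triangular 1, round 1.
The maximum is 3, held uniquely by square.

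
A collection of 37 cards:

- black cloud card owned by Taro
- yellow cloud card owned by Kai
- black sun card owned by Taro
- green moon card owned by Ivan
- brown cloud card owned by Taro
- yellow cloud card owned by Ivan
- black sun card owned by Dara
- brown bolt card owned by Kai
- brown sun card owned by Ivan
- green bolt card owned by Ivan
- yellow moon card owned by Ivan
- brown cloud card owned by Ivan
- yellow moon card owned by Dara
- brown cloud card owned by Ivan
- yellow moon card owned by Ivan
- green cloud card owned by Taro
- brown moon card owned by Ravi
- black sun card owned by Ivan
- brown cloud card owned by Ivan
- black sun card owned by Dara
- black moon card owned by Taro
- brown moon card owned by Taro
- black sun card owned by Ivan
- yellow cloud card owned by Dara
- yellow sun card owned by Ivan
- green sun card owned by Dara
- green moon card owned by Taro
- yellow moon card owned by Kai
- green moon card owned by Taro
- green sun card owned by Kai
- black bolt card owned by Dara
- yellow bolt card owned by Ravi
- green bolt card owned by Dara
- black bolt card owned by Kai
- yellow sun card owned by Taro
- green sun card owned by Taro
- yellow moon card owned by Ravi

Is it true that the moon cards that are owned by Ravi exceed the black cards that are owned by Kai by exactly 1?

True

Count of moon cards owned by Ravi: 2.
Count of black cards owned by Kai: 1.
The claim requires 2 − 1 (= 1) to equal 1, which holds.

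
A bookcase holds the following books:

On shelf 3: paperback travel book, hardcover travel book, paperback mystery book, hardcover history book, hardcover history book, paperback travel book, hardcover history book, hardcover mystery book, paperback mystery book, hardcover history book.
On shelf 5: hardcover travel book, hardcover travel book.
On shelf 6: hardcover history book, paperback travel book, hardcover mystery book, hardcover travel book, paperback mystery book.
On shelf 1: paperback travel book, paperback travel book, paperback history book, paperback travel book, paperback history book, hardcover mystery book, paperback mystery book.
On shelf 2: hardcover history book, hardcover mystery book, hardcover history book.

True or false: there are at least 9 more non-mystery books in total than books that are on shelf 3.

non-mystery books: 19.
books on shelf 3: 10.
The claim requires 19 − 10 = 9 ≥ 9, which holds.

True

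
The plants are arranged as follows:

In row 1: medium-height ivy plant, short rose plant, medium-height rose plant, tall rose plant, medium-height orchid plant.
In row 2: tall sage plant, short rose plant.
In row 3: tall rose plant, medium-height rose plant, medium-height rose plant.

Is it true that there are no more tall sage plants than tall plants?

tall sage plants: 1.
tall plants: 3.
The claim requires 1 ≤ 3, which holds.

True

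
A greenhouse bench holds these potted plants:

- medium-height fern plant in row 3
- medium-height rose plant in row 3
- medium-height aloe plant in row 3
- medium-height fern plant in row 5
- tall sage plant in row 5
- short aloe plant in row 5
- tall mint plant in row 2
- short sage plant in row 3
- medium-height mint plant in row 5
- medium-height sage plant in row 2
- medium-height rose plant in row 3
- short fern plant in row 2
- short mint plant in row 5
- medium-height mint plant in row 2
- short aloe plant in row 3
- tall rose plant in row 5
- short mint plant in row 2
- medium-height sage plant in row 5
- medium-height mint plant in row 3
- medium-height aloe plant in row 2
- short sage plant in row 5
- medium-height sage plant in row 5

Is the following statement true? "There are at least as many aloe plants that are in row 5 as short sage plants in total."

False

|aloe plants in row 5| = 1.
|short sage plants| = 2.
The claim requires 1 ≥ 2, which does not hold.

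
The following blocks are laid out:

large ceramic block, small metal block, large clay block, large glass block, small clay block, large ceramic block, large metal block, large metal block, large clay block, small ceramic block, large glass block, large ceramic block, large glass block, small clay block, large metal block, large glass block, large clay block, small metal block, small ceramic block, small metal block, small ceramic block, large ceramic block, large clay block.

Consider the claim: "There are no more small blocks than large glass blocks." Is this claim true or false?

False

There are 8 small blocks.
There are 4 large glass blocks.
The claim requires 8 ≤ 4, which does not hold.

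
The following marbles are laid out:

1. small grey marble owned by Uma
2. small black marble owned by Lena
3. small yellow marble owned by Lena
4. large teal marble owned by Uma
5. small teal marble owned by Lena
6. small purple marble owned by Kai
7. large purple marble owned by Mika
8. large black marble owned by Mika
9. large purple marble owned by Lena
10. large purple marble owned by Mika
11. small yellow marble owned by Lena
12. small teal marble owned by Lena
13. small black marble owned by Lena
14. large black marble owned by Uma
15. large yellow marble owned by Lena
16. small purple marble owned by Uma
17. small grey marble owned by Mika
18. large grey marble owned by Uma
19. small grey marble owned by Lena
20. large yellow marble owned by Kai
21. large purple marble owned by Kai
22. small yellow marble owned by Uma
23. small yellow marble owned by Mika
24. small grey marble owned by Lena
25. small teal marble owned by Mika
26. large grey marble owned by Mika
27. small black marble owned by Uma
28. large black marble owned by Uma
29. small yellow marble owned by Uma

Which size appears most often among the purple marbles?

large

Counts by size (restricted to purple marbles): large 4, small 2.
The maximum is 4, held uniquely by large.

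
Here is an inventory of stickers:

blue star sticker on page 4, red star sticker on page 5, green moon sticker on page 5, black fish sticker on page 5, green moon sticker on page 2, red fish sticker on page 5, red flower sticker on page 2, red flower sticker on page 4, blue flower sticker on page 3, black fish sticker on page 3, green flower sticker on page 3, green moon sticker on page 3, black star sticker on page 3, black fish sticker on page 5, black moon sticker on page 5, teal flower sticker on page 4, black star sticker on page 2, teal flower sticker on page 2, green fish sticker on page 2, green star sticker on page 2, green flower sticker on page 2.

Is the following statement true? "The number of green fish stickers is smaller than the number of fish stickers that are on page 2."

False

green fish stickers: 1.
fish stickers on page 2: 1.
The claim requires 1 < 1, which does not hold.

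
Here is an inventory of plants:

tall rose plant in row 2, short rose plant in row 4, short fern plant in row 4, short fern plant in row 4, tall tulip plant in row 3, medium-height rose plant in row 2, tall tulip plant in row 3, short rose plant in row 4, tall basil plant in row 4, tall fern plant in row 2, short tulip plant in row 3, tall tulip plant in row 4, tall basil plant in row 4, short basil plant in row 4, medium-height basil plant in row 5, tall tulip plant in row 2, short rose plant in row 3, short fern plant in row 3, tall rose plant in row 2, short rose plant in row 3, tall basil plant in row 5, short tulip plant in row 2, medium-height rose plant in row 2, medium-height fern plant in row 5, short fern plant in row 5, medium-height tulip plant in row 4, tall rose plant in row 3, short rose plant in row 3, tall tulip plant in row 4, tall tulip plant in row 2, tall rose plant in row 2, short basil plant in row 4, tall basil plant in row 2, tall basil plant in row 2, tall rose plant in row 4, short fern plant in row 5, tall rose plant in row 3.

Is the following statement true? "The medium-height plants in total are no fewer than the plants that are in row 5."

medium-height plants: 5.
plants in row 5: 5.
The claim requires 5 ≥ 5, which holds.

True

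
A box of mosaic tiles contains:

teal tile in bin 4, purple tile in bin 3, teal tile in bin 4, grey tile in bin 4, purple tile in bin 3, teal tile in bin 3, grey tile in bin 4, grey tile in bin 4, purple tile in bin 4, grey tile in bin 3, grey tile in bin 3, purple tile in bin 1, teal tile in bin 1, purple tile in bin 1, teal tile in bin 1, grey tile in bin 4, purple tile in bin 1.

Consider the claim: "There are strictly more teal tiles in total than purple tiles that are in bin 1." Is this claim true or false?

teal tiles: 5.
purple tiles in bin 1: 3.
The claim requires 5 > 3, which holds.

True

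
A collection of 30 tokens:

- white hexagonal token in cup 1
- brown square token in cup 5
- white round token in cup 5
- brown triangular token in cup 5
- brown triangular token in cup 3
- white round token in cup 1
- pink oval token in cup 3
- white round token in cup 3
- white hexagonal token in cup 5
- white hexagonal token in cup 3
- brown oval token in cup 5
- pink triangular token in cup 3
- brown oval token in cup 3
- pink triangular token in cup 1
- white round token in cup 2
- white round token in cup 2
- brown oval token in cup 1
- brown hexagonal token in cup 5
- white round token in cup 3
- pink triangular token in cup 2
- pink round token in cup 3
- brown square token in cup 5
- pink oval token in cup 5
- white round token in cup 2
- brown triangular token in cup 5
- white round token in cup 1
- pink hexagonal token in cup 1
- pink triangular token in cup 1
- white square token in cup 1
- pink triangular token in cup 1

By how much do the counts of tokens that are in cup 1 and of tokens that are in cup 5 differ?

0

tokens in cup 1: 9. tokens in cup 5: 9.
|9 − 9| = 9 − 9 = 0.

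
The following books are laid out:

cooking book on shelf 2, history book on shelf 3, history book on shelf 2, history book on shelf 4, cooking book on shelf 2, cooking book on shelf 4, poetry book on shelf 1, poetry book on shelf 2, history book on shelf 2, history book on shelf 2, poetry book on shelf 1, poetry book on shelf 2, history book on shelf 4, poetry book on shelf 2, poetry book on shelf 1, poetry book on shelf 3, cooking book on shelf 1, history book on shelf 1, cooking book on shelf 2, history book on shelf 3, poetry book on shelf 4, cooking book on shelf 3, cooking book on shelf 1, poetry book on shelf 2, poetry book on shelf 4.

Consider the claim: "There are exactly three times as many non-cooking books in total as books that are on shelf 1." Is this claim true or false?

True

non-cooking books: 18.
books on shelf 1: 6.
The claim requires 18 = 3 × 6 = 18, which holds.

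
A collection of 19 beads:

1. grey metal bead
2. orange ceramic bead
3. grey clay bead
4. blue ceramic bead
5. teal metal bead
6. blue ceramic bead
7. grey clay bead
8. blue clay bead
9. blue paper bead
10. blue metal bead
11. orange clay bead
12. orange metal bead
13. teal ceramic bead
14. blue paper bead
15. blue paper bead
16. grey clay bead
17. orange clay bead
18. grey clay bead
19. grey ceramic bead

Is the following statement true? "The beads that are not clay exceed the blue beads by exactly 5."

True

beads that are not clay: 12.
blue beads: 7.
The claim requires 12 − 7 (= 5) to equal 5, which holds.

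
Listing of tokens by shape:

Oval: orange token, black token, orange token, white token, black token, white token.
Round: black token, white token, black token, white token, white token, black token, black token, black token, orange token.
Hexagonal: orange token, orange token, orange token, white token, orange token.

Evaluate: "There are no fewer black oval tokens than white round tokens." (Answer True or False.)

False

black oval tokens: 2.
white round tokens: 3.
The claim requires 2 ≥ 3, which does not hold.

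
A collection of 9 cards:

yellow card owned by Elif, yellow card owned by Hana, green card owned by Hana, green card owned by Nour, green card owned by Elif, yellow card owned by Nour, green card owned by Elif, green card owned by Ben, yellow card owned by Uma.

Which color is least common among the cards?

yellow

Counts by color: green 5, yellow 4.
The minimum is 4, held uniquely by yellow.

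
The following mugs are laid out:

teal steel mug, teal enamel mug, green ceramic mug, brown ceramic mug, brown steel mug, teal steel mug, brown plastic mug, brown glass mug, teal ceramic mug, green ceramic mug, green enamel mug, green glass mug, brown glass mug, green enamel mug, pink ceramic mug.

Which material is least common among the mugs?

Counts by material: ceramic 5, glass 3, steel 3, enamel 3, plastic 1.
The minimum is 1, held uniquely by plastic.

plastic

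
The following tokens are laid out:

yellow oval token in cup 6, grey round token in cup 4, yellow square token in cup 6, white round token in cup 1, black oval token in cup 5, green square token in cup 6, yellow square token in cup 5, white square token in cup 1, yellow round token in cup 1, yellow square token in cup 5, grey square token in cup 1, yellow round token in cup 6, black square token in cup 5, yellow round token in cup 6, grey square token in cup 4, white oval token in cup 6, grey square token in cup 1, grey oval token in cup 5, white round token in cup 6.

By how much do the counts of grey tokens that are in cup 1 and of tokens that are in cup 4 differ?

grey tokens in cup 1: 2. tokens in cup 4: 2.
|2 − 2| = 2 − 2 = 0.

0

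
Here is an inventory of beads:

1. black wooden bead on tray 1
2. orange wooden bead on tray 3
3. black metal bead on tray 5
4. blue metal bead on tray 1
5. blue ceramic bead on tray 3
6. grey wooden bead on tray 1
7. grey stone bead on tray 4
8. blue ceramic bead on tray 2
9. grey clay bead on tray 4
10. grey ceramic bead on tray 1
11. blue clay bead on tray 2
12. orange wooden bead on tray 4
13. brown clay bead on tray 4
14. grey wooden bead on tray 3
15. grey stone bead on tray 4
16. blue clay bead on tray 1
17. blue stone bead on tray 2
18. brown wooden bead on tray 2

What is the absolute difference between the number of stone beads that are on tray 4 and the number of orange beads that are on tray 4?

1

stone beads on tray 4: 2. orange beads on tray 4: 1.
|2 − 1| = 2 − 1 = 1.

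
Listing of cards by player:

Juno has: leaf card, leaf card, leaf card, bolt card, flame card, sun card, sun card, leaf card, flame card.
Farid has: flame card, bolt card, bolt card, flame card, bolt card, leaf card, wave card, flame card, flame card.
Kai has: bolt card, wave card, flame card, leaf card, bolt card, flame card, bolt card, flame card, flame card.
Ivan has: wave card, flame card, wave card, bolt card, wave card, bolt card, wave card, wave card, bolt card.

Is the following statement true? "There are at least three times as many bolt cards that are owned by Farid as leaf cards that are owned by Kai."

bolt cards owned by Farid: 3.
leaf cards owned by Kai: 1.
The claim requires 3 ≥ 3 × 1 = 3, which holds.

True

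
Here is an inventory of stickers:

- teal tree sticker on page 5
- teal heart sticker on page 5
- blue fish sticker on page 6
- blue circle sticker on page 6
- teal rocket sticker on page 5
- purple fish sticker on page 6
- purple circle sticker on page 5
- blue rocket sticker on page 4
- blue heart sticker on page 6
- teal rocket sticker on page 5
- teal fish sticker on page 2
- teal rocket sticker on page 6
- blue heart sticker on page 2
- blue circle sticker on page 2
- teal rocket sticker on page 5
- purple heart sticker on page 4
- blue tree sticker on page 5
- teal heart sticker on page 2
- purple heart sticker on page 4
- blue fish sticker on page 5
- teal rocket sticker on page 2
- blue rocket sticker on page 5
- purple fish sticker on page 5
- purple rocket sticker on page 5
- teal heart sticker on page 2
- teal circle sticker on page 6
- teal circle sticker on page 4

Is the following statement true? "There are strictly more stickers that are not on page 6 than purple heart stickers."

|stickers that are not on page 6| = 21.
|purple heart stickers| = 2.
The claim requires 21 > 2, which holds.

True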